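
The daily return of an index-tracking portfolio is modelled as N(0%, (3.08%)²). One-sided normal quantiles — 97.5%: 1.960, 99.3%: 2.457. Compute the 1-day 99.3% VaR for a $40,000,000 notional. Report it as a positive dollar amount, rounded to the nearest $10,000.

VaR = z·σ = 2.457 × 3.08% = 7.568%.
On $40,000,000: 0.07568 × $40,000,000 = $3,027,200.

$3,030,000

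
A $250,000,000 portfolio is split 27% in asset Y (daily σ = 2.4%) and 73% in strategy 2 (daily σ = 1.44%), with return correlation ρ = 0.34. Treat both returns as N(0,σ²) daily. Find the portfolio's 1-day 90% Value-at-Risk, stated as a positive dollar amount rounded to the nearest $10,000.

σ_p² = 0.27²·2.4² + 0.73²·1.44² + 2·0.34·0.27·0.73·2.4·1.44 = 1.9881 (%²).
σ_p = √1.9881 = 1.410%.
At 90%, z = 1.282.
VaR = 1.282 × 1.410% = 1.808%; on $250,000,000 that is $4,520,000.

$4,520,000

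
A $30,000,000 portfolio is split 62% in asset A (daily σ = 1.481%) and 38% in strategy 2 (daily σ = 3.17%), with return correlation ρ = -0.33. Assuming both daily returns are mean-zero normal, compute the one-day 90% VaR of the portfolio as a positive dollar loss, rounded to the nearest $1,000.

σ_p² = 0.62²·1.481² + 0.38²·3.17² + 2·-0.33·0.62·0.38·1.481·3.17 = 1.5642 (%²).
σ_p = √1.5642 = 1.251%.
At 90%, z = 1.282.
VaR = 1.282 × 1.251% = 1.604%; on $30,000,000 that is $481,200.

$481,000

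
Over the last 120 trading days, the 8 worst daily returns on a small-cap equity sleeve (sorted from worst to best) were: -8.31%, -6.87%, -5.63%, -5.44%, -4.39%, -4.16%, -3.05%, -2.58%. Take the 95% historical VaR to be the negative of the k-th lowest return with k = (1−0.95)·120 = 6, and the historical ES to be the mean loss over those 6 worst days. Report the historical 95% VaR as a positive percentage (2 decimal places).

k = 6; the 6th lowest return is -4.16%, so VaR = 4.16%.

4.16%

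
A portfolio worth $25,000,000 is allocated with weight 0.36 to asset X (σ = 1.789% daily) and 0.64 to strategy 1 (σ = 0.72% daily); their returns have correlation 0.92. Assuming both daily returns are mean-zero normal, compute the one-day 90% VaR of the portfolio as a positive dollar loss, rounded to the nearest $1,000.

σ_p² = 0.36²·1.789² + 0.64²·0.72² + 2·0.92·0.36·0.64·1.789·0.72 = 1.1732 (%²).
σ_p = √1.1732 = 1.083%.
At 90%, z = 1.282.
VaR = 1.282 × 1.083% = 1.388%; on $25,000,000 that is $347,000.

$347,000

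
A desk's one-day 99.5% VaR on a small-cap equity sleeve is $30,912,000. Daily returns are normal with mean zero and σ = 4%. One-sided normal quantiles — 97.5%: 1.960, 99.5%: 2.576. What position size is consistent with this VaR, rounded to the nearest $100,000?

$300,000,000

VaR as a fraction of value: z·σ = 2.576 × 4% = 10.304%.
Position = $30,912,000 / 0.10304 = $300,000,000.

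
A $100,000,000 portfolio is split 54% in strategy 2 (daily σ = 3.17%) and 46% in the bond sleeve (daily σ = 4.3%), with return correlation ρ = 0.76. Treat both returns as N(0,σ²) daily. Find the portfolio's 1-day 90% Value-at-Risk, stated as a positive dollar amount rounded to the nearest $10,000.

$4,440,000

σ_p² = 0.54²·3.17² + 0.46²·4.3² + 2·0.76·0.54·0.46·3.17·4.3 = 11.9894 (%²).
σ_p = √11.9894 = 3.463%.
At 90%, z = 1.282.
VaR = 1.282 × 3.463% = 4.440%; on $100,000,000 that is $4,440,000.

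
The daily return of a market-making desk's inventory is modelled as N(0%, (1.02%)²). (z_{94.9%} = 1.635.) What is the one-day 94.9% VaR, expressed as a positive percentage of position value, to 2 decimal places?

1.67%

VaR = z·σ = 1.635 × 1.02% = 1.668%.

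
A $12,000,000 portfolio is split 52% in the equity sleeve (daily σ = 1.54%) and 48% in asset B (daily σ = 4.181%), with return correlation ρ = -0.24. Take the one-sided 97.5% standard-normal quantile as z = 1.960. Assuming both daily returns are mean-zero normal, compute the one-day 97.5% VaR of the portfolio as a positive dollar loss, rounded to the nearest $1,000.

σ_p² = 0.52²·1.54² + 0.48²·4.181² + 2·-0.24·0.52·0.48·1.54·4.181 = 3.8974 (%²).
σ_p = √3.8974 = 1.974%.
VaR = 1.960 × 1.974% = 3.869%; on $12,000,000 that is $464,280.

$464,000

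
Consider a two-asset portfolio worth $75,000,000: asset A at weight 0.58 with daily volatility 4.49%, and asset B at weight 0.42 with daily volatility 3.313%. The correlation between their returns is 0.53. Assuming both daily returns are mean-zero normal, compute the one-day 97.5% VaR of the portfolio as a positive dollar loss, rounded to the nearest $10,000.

σ_p² = 0.58²·4.49² + 0.42²·3.313² + 2·0.53·0.58·0.42·4.49·3.313 = 12.5591 (%²).
σ_p = √12.5591 = 3.544%.
At 97.5%, z = 1.960.
VaR = 1.960 × 3.544% = 6.946%; on $75,000,000 that is $5,209,500.

$5,210,000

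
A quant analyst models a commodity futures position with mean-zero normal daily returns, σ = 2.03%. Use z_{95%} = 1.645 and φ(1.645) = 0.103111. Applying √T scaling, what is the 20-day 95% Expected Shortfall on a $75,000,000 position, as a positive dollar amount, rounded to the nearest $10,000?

$14,040,000

σ_{20d} = 2.03% × √20 = 9.078%.
ES multiplier = φ(z)/(1−α) = 0.103111/0.05 = 2.062.
ES = 9.078% × 2.062 = 18.719%; on $75,000,000: $14,039,250.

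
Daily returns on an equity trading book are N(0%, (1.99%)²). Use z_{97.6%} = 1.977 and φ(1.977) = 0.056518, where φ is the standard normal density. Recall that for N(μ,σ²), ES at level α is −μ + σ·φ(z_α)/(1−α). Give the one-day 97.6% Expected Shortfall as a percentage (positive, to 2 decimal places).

4.69%

Tail multiplier: φ(z)/(1−α) = 0.056518 / 0.024 = 2.355.
ES = 1.99% × 2.355 = 4.686%.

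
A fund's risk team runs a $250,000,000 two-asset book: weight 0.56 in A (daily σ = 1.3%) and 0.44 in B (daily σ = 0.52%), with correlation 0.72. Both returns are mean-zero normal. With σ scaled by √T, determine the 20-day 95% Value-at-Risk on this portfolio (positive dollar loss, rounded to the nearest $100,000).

$16,700,000

σ_p = √(0.56²·1.3² + 0.44²·0.52² + 2·0.72·0.56·0.44·1.3·0.52) = 0.907%.
σ_{20d} = 0.907% × √20 = 4.056%.
z(95%) = 1.645.
VaR = 1.645 × 4.056% = 6.672%; on $250,000,000 that is $16,680,000.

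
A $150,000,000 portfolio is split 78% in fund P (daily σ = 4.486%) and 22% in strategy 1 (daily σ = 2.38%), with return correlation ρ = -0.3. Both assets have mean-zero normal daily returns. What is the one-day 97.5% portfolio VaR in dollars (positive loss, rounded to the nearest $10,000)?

$9,930,000

σ_p² = 0.78²·4.486² + 0.22²·2.38² + 2·-0.3·0.78·0.22·4.486·2.38 = 11.4184 (%²).
σ_p = √11.4184 = 3.379%.
At 97.5%, z = 1.960.
VaR = 1.960 × 3.379% = 6.623%; on $150,000,000 that is $9,934,500.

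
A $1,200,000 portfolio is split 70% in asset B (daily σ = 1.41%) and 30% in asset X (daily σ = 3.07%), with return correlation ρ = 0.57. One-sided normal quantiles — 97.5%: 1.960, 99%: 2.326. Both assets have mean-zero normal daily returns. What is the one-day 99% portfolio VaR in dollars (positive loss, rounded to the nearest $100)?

σ_p² = 0.7²·1.41² + 0.3²·3.07² + 2·0.57·0.7·0.3·1.41·3.07 = 2.8587 (%²).
σ_p = √2.8587 = 1.691%.
VaR = 2.326 × 1.691% = 3.933%; on $1,200,000 that is $47,196.

$47,200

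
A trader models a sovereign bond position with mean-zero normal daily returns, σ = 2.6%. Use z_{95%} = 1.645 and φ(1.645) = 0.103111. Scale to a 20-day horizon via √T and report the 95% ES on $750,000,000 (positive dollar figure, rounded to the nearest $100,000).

σ_{20d} = 2.6% × √20 = 11.628%.
ES multiplier = φ(z)/(1−α) = 0.103111/0.05 = 2.062.
ES = 11.628% × 2.062 = 23.977%; on $750,000,000: $179,827,500.

$179,800,000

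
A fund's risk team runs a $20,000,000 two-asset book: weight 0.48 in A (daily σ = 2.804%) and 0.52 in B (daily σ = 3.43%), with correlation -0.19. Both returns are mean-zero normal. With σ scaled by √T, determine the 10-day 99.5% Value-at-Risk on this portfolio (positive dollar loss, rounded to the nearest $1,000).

σ_p = √(0.48²·2.804² + 0.52²·3.43² + 2·-0.19·0.48·0.52·2.804·3.43) = 2.020%.
σ_{10d} = 2.020% × √10 = 6.388%.
z(99.5%) = 2.576.
VaR = 2.576 × 6.388% = 16.455%; on $20,000,000 that is $3,291,000.

$3,291,000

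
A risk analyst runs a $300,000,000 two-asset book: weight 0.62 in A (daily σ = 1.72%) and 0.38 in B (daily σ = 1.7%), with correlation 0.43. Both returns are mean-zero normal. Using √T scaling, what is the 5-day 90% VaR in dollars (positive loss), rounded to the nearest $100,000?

$12,600,000

σ_p = √(0.62²·1.72² + 0.38²·1.7² + 2·0.43·0.62·0.38·1.72·1.7) = 1.465%.
σ_{5d} = 1.465% × √5 = 3.276%.
z(90%) = 1.282.
VaR = 1.282 × 3.276% = 4.200%; on $300,000,000 that is $12,600,000.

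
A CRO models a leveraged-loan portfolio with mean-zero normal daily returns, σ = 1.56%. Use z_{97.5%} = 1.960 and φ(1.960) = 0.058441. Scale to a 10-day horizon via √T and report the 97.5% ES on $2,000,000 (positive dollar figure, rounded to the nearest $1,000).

$231,000

σ_{10d} = 1.56% × √10 = 4.933%.
ES multiplier = φ(z)/(1−α) = 0.058441/0.025 = 2.338.
ES = 4.933% × 2.338 = 11.533%; on $2,000,000: $230,660.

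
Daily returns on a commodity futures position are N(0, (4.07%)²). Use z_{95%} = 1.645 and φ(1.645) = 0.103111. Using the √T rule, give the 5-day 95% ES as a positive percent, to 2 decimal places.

18.77%

σ_{5d} = 4.07% × √5 = 9.101%.
ES multiplier = φ(z)/(1−α) = 0.103111/0.05 = 2.062.
ES = 9.101% × 2.062 = 18.766%.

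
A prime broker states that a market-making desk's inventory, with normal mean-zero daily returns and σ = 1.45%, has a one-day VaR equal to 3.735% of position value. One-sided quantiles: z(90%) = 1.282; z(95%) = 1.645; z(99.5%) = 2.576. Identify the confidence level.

Implied z = VaR/σ = 3.735 / 1.45 = 2.576.
This matches z(99.5%) = 2.576.

99.5%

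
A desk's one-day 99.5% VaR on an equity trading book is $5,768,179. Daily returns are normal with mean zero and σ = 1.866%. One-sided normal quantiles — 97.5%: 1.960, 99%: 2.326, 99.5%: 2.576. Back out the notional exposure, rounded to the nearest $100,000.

$120,000,000

VaR as a fraction of value: z·σ = 2.576 × 1.866% = 4.80682%.
Position = $5,768,179 / 0.0480682 = $119,999,996.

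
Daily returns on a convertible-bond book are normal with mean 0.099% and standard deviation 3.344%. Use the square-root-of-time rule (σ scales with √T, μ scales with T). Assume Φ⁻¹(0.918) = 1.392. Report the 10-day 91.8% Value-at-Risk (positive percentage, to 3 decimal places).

σ_{10d} = 3.344% × √10 = 10.575%; μ_{10d} = 10 × 0.099% = 0.990%.
VaR = −(0.990%) + 1.392 × 10.575% = 13.730%.

13.730%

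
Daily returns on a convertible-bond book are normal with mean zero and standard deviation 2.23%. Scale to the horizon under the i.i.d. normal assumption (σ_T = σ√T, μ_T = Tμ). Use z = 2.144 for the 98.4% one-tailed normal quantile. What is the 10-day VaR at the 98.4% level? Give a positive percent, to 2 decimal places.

15.12%

σ_{10d} = 2.23% × √10 = 7.052%.
VaR = 2.144 × 7.052% = 15.119%.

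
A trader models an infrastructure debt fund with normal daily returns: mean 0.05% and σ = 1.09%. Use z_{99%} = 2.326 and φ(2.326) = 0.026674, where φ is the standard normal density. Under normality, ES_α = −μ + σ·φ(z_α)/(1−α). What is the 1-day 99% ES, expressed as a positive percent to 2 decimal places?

Tail multiplier: φ(z)/(1−α) = 0.026674 / 0.01 = 2.667.
ES = −(0.05%) + 1.09% × 2.667 = 2.857%.

2.86%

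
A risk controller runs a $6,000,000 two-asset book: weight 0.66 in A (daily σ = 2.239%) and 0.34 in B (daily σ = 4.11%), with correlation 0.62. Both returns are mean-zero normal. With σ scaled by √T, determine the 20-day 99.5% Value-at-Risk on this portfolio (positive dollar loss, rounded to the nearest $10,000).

σ_p = √(0.66²·2.239² + 0.34²·4.11² + 2·0.62·0.66·0.34·2.239·4.11) = 2.588%.
σ_{20d} = 2.588% × √20 = 11.574%.
z(99.5%) = 2.576.
VaR = 2.576 × 11.574% = 29.815%; on $6,000,000 that is $1,788,900.

$1,790,000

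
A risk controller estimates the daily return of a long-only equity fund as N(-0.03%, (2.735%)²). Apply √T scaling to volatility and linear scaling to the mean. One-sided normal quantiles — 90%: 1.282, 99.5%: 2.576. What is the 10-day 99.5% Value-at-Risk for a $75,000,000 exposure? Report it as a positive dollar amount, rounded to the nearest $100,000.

$16,900,000

σ_{10d} = 2.735% × √10 = 8.649%; μ_{10d} = 10 × -0.03% = -0.300%.
VaR = −(-0.300%) + 2.576 × 8.649% = 22.580%.
On $75,000,000: 0.22580 × $75,000,000 = $16,935,000.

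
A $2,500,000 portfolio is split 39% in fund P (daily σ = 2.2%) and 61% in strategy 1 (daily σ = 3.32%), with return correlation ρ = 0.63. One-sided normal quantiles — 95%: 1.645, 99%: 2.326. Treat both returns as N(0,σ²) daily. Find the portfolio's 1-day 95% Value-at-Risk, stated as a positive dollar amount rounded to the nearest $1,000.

$109,000

σ_p² = 0.39²·2.2² + 0.61²·3.32² + 2·0.63·0.39·0.61·2.2·3.32 = 7.0270 (%²).
σ_p = √7.0270 = 2.651%.
VaR = 1.645 × 2.651% = 4.361%; on $2,500,000 that is $109,025.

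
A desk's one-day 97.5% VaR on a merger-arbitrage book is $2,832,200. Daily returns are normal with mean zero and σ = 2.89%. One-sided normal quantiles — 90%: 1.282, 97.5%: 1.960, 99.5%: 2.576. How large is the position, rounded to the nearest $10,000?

VaR as a fraction of value: z·σ = 1.960 × 2.89% = 5.6644%.
Position = $2,832,200 / 0.056644 = $50,000,000.

$50,000,000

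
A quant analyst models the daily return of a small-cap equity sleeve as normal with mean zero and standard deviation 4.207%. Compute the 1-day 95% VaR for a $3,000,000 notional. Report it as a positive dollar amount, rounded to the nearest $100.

At 95% one-sided, z = 1.645.
VaR = z·σ = 1.645 × 4.207% = 6.921%.
On $3,000,000: 0.06921 × $3,000,000 = $207,630.

$207,600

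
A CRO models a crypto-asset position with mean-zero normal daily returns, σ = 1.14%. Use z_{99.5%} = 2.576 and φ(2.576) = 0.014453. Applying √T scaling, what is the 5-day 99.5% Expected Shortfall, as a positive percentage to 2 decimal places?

7.37%

σ_{5d} = 1.14% × √5 = 2.549%.
ES multiplier = φ(z)/(1−α) = 0.014453/0.005 = 2.891.
ES = 2.549% × 2.891 = 7.369%.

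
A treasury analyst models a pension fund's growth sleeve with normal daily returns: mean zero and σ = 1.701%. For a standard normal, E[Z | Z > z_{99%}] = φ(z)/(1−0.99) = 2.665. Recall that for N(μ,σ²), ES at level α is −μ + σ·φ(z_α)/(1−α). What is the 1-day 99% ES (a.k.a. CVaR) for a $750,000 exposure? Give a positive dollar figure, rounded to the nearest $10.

$34,000

ES = 1.701% × 2.665 = 4.533%.
On $750,000: 0.04533 × $750,000 = $33,998.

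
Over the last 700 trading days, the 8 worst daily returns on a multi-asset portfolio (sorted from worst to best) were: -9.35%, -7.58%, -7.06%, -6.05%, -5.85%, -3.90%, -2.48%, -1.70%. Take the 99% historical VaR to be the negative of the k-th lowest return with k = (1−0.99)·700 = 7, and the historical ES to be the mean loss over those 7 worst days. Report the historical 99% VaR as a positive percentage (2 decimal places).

k = 7; the 7th lowest return is -2.48%, so VaR = 2.48%.

2.48%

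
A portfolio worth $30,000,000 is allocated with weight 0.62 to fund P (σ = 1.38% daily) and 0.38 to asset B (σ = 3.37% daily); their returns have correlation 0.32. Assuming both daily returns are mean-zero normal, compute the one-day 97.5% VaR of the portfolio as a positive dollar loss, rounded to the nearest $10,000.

$1,030,000

σ_p² = 0.62²·1.38² + 0.38²·3.37² + 2·0.32·0.62·0.38·1.38·3.37 = 3.0732 (%²).
σ_p = √3.0732 = 1.753%.
At 97.5%, z = 1.960.
VaR = 1.960 × 1.753% = 3.436%; on $30,000,000 that is $1,030,800.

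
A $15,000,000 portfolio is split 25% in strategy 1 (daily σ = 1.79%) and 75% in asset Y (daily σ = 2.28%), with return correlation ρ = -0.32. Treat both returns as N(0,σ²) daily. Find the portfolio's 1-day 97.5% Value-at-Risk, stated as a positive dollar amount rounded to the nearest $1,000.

σ_p² = 0.25²·1.79² + 0.75²·2.28² + 2·-0.32·0.25·0.75·1.79·2.28 = 2.6346 (%²).
σ_p = √2.6346 = 1.623%.
At 97.5%, z = 1.960.
VaR = 1.960 × 1.623% = 3.181%; on $15,000,000 that is $477,150.

$477,000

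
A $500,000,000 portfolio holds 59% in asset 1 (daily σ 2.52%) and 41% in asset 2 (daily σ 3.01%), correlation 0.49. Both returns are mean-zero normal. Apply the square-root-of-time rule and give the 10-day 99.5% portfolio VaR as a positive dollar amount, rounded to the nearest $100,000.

σ_p = √(0.59²·2.52² + 0.41²·3.01² + 2·0.49·0.59·0.41·2.52·3.01) = 2.352%.
σ_{10d} = 2.352% × √10 = 7.438%.
z(99.5%) = 2.576.
VaR = 2.576 × 7.438% = 19.160%; on $500,000,000 that is $95,800,000.

$95,800,000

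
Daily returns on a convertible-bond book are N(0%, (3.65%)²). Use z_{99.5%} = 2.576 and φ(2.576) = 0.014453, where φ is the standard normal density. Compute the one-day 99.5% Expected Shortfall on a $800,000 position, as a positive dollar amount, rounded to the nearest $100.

Tail multiplier: φ(z)/(1−α) = 0.014453 / 0.005 = 2.891.
ES = 3.65% × 2.891 = 10.552%.
On $800,000: 0.10552 × $800,000 = $84,416.

$84,400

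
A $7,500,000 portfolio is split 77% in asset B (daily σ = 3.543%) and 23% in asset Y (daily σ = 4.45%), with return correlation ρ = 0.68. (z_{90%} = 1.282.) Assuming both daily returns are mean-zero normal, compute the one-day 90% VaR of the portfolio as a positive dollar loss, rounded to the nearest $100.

σ_p² = 0.77²·3.543² + 0.23²·4.45² + 2·0.68·0.77·0.23·3.543·4.45 = 12.2876 (%²).
σ_p = √12.2876 = 3.505%.
VaR = 1.282 × 3.505% = 4.493%; on $7,500,000 that is $336,975.

$337,000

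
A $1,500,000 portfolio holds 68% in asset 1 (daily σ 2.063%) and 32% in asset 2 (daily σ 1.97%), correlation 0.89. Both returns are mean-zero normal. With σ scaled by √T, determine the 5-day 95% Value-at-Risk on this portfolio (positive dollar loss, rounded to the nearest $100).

σ_p = √(0.68²·2.063² + 0.32²·1.97² + 2·0.89·0.68·0.32·2.063·1.97) = 1.985%.
σ_{5d} = 1.985% × √5 = 4.439%.
z(95%) = 1.645.
VaR = 1.645 × 4.439% = 7.302%; on $1,500,000 that is $109,530.

$109,500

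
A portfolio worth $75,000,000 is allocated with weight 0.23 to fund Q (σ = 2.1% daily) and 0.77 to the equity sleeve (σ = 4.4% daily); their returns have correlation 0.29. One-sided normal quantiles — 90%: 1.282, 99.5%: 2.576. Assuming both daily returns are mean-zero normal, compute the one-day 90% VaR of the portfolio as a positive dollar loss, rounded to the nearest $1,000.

$3,421,000

σ_p² = 0.23²·2.1² + 0.77²·4.4² + 2·0.29·0.23·0.77·2.1·4.4 = 12.6609 (%²).
σ_p = √12.6609 = 3.558%.
VaR = 1.282 × 3.558% = 4.561%; on $75,000,000 that is $3,420,750.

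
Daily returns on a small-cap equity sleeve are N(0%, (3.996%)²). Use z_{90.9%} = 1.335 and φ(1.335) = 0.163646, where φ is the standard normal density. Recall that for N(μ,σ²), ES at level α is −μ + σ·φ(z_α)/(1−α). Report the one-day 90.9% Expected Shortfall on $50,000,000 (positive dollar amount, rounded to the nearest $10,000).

Tail multiplier: φ(z)/(1−α) = 0.163646 / 0.091 = 1.798.
ES = 3.996% × 1.798 = 7.185%.
On $50,000,000: 0.07185 × $50,000,000 = $3,592,500.

$3,590,000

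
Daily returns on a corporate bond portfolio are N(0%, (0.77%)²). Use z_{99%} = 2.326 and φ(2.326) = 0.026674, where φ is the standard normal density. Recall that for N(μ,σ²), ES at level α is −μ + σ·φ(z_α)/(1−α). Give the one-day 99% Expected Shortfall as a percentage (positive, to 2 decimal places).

Tail multiplier: φ(z)/(1−α) = 0.026674 / 0.01 = 2.667.
ES = 0.77% × 2.667 = 2.054%.

2.05%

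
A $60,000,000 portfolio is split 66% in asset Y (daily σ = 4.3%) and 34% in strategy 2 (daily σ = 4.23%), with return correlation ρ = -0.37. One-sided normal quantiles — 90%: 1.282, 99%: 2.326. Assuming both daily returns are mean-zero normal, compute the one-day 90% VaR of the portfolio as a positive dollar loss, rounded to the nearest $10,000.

$2,050,000

σ_p² = 0.66²·4.3² + 0.34²·4.23² + 2·-0.37·0.66·0.34·4.3·4.23 = 7.1023 (%²).
σ_p = √7.1023 = 2.665%.
VaR = 1.282 × 2.665% = 3.417%; on $60,000,000 that is $2,050,200.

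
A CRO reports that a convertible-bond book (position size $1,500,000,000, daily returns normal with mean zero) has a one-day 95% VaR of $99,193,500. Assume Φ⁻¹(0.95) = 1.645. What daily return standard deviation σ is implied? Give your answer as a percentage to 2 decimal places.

4.02%

VaR as a fraction: $99,193,500 / $1,500,000,000 = 6.613%.
σ = VaR / z = 6.613% / 1.645 = 4.020%.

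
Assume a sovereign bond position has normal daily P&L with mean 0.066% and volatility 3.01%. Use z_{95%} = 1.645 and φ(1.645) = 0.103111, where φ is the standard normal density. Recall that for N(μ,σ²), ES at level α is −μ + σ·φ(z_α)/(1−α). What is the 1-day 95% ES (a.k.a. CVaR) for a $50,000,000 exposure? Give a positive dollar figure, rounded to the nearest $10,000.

Tail multiplier: φ(z)/(1−α) = 0.103111 / 0.05 = 2.062.
ES = −(0.066%) + 3.01% × 2.062 = 6.141%.
On $50,000,000: 0.06141 × $50,000,000 = $3,070,500.

$3,070,000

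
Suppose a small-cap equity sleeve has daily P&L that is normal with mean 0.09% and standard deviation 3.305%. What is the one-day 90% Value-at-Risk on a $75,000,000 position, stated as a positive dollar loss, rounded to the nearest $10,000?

$3,110,000

At 90% one-sided, z = 1.282.
VaR = −μ + z·σ = −(0.09%) + 1.282 × 3.305% = 4.147%.
On $75,000,000: 0.04147 × $75,000,000 = $3,110,250.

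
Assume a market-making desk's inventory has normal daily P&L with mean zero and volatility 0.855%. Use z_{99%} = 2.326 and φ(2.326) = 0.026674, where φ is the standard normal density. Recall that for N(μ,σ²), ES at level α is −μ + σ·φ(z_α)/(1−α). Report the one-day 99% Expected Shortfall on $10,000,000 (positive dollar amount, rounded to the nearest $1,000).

Tail multiplier: φ(z)/(1−α) = 0.026674 / 0.01 = 2.667.
ES = 0.855% × 2.667 = 2.280%.
On $10,000,000: 0.02280 × $10,000,000 = $228,000.

$228,000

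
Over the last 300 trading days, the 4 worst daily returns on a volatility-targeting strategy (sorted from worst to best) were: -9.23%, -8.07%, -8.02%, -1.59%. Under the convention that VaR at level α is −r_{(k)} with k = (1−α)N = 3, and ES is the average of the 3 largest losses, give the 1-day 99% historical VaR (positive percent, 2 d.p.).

8.02%

k = 3; the 3rd lowest return is -8.02%, so VaR = 8.02%.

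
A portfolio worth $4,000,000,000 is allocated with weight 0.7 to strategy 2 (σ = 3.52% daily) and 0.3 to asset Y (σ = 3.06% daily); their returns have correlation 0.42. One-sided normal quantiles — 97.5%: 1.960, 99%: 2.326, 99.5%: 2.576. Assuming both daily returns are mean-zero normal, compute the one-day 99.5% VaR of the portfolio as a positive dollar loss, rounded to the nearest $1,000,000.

$306,000,000

σ_p² = 0.7²·3.52² + 0.3²·3.06² + 2·0.42·0.7·0.3·3.52·3.06 = 8.8141 (%²).
σ_p = √8.8141 = 2.969%.
VaR = 2.576 × 2.969% = 7.648%; on $4,000,000,000 that is $305,920,000.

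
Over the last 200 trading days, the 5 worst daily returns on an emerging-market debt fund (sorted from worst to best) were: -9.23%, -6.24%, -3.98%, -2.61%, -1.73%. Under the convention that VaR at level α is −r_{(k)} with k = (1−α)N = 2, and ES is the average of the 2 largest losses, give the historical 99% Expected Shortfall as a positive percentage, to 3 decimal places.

The 2 worst returns sum to -15.47%.
ES = −(-15.47%) / 2 = 7.735%.

7.735%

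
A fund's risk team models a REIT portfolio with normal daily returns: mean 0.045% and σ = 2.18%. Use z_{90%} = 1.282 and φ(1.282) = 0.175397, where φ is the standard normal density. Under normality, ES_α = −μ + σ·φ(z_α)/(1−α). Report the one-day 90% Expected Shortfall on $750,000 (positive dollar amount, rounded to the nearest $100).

$28,300

Tail multiplier: φ(z)/(1−α) = 0.175397 / 0.1 = 1.754.
ES = −(0.045%) + 2.18% × 1.754 = 3.779%.
On $750,000: 0.03779 × $750,000 = $28,342.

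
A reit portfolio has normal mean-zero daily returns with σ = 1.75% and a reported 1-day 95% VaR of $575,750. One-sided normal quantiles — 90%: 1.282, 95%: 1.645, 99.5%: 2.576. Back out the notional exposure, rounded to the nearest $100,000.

$20,000,000

VaR as a fraction of value: z·σ = 1.645 × 1.75% = 2.87875%.
Position = $575,750 / 0.0287875 = $20,000,000.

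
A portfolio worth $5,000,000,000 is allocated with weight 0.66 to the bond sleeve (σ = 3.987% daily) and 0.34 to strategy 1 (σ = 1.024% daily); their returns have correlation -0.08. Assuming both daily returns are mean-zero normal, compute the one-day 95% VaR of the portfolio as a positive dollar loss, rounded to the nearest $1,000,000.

$216,000,000

σ_p² = 0.66²·3.987² + 0.34²·1.024² + 2·-0.08·0.66·0.34·3.987·1.024 = 6.8990 (%²).
σ_p = √6.8990 = 2.627%.
At 95%, z = 1.645.
VaR = 1.645 × 2.627% = 4.321%; on $5,000,000,000 that is $216,050,000.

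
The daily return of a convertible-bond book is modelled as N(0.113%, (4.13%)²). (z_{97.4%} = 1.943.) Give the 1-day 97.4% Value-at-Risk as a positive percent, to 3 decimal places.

7.912%

VaR = −μ + z·σ = −(0.113%) + 1.943 × 4.13% = 7.912%.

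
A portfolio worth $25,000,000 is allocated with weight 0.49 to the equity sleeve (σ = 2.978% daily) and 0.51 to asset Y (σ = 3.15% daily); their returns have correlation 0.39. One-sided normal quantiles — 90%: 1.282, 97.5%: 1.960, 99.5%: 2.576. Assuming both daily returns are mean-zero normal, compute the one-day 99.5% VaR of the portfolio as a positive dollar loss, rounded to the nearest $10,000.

$1,650,000

σ_p² = 0.49²·2.978² + 0.51²·3.15² + 2·0.39·0.49·0.51·2.978·3.15 = 6.5387 (%²).
σ_p = √6.5387 = 2.557%.
VaR = 2.576 × 2.557% = 6.587%; on $25,000,000 that is $1,646,750.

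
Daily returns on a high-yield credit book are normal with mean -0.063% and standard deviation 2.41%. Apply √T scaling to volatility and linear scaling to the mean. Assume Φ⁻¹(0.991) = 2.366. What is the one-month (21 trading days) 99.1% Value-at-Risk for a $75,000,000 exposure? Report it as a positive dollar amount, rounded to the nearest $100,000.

σ_{21d} = 2.41% × √21 = 11.044%; μ_{21d} = 21 × -0.063% = -1.323%.
VaR = −(-1.323%) + 2.366 × 11.044% = 27.453%.
On $75,000,000: 0.27453 × $75,000,000 = $20,589,750.

$20,600,000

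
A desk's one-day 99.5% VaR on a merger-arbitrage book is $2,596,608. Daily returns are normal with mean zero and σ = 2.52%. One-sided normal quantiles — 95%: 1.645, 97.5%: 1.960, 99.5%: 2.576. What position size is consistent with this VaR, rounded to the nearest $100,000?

$40,000,000

VaR as a fraction of value: z·σ = 2.576 × 2.52% = 6.49152%.
Position = $2,596,608 / 0.0649152 = $40,000,000.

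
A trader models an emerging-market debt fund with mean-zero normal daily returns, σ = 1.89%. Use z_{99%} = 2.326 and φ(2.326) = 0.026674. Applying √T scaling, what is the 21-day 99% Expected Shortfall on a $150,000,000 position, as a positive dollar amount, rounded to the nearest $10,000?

σ_{21d} = 1.89% × √21 = 8.661%.
ES multiplier = φ(z)/(1−α) = 0.026674/0.01 = 2.667.
ES = 8.661% × 2.667 = 23.099%; on $150,000,000: $34,648,500.

$34,650,000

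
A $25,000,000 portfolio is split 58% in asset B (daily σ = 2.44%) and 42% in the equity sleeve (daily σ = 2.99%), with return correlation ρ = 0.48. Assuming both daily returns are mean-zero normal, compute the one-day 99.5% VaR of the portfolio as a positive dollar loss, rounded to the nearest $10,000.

$1,480,000

σ_p² = 0.58²·2.44² + 0.42²·2.99² + 2·0.48·0.58·0.42·2.44·2.99 = 5.2859 (%²).
σ_p = √5.2859 = 2.299%.
At 99.5%, z = 2.576.
VaR = 2.576 × 2.299% = 5.922%; on $25,000,000 that is $1,480,500.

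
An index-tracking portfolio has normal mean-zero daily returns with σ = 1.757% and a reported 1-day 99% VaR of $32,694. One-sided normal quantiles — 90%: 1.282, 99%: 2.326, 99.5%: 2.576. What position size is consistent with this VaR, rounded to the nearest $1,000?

$800,000

VaR as a fraction of value: z·σ = 2.326 × 1.757% = 4.08678%.
Position = $32,694 / 0.0408678 = $799,994.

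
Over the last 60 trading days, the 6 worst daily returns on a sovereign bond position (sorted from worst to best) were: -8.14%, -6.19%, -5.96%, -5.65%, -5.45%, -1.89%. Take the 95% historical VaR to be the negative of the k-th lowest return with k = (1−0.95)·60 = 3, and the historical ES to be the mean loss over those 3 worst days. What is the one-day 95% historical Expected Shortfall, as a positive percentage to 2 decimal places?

6.76%

The 3 worst returns sum to -20.29%.
ES = −(-20.29%) / 3 = 6.7633…% ≈ 6.76%.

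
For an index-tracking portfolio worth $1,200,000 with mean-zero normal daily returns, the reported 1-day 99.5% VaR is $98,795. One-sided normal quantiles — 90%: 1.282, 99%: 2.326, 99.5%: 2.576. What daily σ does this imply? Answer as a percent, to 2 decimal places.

VaR as a fraction: $98,795 / $1,200,000 = 8.233%.
σ = VaR / z = 8.233% / 2.576 = 3.196%.

3.20%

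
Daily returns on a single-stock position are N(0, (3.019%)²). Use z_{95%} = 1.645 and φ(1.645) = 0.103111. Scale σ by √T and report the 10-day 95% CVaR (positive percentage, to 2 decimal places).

σ_{10d} = 3.019% × √10 = 9.547%.
ES multiplier = φ(z)/(1−α) = 0.103111/0.05 = 2.062.
ES = 9.547% × 2.062 = 19.686%.

19.69%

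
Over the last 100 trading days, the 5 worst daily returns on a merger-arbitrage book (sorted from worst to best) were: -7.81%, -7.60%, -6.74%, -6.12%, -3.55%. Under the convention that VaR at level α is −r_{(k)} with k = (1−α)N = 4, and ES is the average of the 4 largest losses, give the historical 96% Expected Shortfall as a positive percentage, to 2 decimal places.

The 4 worst returns sum to -28.27%.
ES = −(-28.27%) / 4 = 7.0675% ≈ 7.07%.

7.07%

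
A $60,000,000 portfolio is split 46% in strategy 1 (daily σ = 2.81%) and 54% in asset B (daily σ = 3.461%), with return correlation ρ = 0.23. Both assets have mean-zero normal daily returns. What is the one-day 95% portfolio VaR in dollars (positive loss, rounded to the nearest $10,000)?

σ_p² = 0.46²·2.81² + 0.54²·3.461² + 2·0.23·0.46·0.54·2.81·3.461 = 6.2750 (%²).
σ_p = √6.2750 = 2.505%.
At 95%, z = 1.645.
VaR = 1.645 × 2.505% = 4.121%; on $60,000,000 that is $2,472,600.

$2,470,000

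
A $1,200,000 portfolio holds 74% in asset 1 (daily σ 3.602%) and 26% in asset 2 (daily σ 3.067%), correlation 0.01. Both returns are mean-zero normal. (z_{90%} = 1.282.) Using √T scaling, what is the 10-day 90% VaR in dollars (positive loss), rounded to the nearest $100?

$135,700

σ_p = √(0.74²·3.602² + 0.26²·3.067² + 2·0.01·0.74·0.26·3.602·3.067) = 2.790%.
σ_{10d} = 2.790% × √10 = 8.823%.
VaR = 1.282 × 8.823% = 11.311%; on $1,200,000 that is $135,732.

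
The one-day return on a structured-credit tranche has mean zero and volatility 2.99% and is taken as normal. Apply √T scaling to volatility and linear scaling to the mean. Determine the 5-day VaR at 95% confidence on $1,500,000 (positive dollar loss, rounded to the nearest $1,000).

$165,000

At 95%, z = 1.645.
σ_{5d} = 2.99% × √5 = 6.686%.
VaR = 1.645 × 6.686% = 10.998%.
On $1,500,000: 0.10998 × $1,500,000 = $164,970.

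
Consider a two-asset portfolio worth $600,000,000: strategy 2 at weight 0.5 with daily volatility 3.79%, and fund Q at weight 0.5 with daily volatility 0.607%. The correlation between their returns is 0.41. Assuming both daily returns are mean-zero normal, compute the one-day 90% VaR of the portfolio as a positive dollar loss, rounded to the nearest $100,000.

$15,700,000

σ_p² = 0.5²·3.79² + 0.5²·0.607² + 2·0.41·0.5·0.5·3.79·0.607 = 4.1547 (%²).
σ_p = √4.1547 = 2.038%.
At 90%, z = 1.282.
VaR = 1.282 × 2.038% = 2.613%; on $600,000,000 that is $15,678,000.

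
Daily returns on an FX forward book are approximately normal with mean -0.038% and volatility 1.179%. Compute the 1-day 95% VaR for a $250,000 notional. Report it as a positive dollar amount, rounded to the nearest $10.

$4,940

At 95% one-sided, z = 1.645.
VaR = −μ + z·σ = −(-0.038%) + 1.645 × 1.179% = 1.977%.
On $250,000: 0.01977 × $250,000 = $4,942.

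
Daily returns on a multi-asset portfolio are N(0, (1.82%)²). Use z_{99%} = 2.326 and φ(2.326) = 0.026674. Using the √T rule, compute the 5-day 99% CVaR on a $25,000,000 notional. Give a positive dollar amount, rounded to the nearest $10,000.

$2,710,000

σ_{5d} = 1.82% × √5 = 4.070%.
ES multiplier = φ(z)/(1−α) = 0.026674/0.01 = 2.667.
ES = 4.070% × 2.667 = 10.855%; on $25,000,000: $2,713,750.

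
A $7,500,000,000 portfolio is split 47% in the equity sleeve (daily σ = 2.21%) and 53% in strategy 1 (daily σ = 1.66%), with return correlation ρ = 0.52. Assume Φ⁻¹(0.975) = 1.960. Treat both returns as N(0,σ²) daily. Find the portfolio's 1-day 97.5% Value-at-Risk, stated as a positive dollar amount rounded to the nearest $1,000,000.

$246,000,000

σ_p² = 0.47²·2.21² + 0.53²·1.66² + 2·0.52·0.47·0.53·2.21·1.66 = 2.8033 (%²).
σ_p = √2.8033 = 1.674%.
VaR = 1.960 × 1.674% = 3.281%; on $7,500,000,000 that is $246,075,000.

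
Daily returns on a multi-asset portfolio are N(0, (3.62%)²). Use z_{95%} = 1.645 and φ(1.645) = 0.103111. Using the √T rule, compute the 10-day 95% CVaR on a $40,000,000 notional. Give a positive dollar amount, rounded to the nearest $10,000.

σ_{10d} = 3.62% × √10 = 11.447%.
ES multiplier = φ(z)/(1−α) = 0.103111/0.05 = 2.062.
ES = 11.447% × 2.062 = 23.604%; on $40,000,000: $9,441,600.

$9,440,000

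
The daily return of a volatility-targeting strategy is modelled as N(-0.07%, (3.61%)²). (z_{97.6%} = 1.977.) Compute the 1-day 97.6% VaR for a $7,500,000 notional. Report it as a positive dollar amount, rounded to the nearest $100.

$540,500

VaR = −μ + z·σ = −(-0.07%) + 1.977 × 3.61% = 7.207%.
On $7,500,000: 0.07207 × $7,500,000 = $540,525.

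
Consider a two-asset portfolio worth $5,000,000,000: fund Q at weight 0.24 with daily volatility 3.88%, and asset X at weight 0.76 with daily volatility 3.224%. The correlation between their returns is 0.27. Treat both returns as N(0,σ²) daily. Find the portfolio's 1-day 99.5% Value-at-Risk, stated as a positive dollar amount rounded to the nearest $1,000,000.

$367,000,000

σ_p² = 0.24²·3.88² + 0.76²·3.224² + 2·0.27·0.24·0.76·3.88·3.224 = 8.1029 (%²).
σ_p = √8.1029 = 2.847%.
At 99.5%, z = 2.576.
VaR = 2.576 × 2.847% = 7.334%; on $5,000,000,000 that is $366,700,000.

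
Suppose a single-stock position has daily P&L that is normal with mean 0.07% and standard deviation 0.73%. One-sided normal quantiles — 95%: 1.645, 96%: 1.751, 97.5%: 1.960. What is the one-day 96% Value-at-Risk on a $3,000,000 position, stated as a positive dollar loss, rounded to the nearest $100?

$36,200

VaR = −μ + z·σ = −(0.07%) + 1.751 × 0.73% = 1.208%.
On $3,000,000: 0.01208 × $3,000,000 = $36,240.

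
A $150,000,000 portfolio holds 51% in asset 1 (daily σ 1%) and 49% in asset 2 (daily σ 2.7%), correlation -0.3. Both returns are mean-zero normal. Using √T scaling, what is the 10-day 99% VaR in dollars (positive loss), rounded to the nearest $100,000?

$14,000,000

σ_p = √(0.51²·1² + 0.49²·2.7² + 2·-0.3·0.51·0.49·1·2.7) = 1.267%.
σ_{10d} = 1.267% × √10 = 4.007%.
z(99%) = 2.326.
VaR = 2.326 × 4.007% = 9.320%; on $150,000,000 that is $13,980,000.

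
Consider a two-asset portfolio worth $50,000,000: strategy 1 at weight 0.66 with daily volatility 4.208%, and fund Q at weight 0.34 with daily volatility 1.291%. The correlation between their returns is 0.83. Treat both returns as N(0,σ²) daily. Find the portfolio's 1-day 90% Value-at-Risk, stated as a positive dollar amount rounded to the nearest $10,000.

$2,020,000

σ_p² = 0.66²·4.208² + 0.34²·1.291² + 2·0.83·0.66·0.34·4.208·1.291 = 9.9296 (%²).
σ_p = √9.9296 = 3.151%.
At 90%, z = 1.282.
VaR = 1.282 × 3.151% = 4.040%; on $50,000,000 that is $2,020,000.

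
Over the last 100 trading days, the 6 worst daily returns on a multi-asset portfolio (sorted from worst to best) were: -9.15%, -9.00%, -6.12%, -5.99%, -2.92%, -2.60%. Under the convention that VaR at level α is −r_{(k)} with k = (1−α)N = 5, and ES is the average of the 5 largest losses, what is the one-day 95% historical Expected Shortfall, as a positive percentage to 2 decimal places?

The 5 worst returns sum to -33.18%.
ES = −(-33.18%) / 5 = 6.636% ≈ 6.64%.

6.64%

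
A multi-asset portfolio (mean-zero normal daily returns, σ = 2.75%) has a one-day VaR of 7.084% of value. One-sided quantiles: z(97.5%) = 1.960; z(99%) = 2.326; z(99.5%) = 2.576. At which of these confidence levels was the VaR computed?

Implied z = VaR/σ = 7.084 / 2.75 = 2.576.
This matches z(99.5%) = 2.576.

99.5%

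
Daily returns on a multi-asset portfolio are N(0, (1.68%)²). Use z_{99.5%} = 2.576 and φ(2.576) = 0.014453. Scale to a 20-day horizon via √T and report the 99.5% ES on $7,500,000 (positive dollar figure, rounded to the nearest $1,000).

σ_{20d} = 1.68% × √20 = 7.513%.
ES multiplier = φ(z)/(1−α) = 0.014453/0.005 = 2.891.
ES = 7.513% × 2.891 = 21.720%; on $7,500,000: $1,629,000.

$1,629,000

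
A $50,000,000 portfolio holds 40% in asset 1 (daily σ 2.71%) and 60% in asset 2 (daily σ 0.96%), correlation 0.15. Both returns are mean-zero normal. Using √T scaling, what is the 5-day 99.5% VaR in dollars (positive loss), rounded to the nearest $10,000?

σ_p = √(0.4²·2.71² + 0.6²·0.96² + 2·0.15·0.4·0.6·2.71·0.96) = 1.302%.
σ_{5d} = 1.302% × √5 = 2.911%.
z(99.5%) = 2.576.
VaR = 2.576 × 2.911% = 7.499%; on $50,000,000 that is $3,749,500.

$3,750,000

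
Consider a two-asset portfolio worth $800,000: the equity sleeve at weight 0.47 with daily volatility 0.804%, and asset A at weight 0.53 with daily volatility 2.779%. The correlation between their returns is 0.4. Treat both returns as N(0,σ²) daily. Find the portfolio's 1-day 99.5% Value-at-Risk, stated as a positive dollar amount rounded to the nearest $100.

σ_p² = 0.47²·0.804² + 0.53²·2.779² + 2·0.4·0.47·0.53·0.804·2.779 = 2.7574 (%²).
σ_p = √2.7574 = 1.661%.
At 99.5%, z = 2.576.
VaR = 2.576 × 1.661% = 4.279%; on $800,000 that is $34,232.

$34,200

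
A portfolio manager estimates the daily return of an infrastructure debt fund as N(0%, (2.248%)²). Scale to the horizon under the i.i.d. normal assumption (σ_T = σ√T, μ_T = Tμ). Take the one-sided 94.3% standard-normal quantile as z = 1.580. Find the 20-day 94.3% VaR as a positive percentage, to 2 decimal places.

15.88%

σ_{20d} = 2.248% × √20 = 10.053%.
VaR = 1.580 × 10.053% = 15.884%.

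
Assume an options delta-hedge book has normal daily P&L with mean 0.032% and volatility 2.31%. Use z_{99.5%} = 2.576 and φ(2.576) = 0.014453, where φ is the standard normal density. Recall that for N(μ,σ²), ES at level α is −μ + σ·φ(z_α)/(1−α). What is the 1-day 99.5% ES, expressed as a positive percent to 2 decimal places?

6.65%

Tail multiplier: φ(z)/(1−α) = 0.014453 / 0.005 = 2.891.
ES = −(0.032%) + 2.31% × 2.891 = 6.646%.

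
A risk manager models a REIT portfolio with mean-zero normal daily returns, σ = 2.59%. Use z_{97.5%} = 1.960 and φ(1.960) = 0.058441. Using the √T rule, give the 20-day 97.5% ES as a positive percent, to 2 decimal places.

27.08%

σ_{20d} = 2.59% × √20 = 11.583%.
ES multiplier = φ(z)/(1−α) = 0.058441/0.025 = 2.338.
ES = 11.583% × 2.338 = 27.081%.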